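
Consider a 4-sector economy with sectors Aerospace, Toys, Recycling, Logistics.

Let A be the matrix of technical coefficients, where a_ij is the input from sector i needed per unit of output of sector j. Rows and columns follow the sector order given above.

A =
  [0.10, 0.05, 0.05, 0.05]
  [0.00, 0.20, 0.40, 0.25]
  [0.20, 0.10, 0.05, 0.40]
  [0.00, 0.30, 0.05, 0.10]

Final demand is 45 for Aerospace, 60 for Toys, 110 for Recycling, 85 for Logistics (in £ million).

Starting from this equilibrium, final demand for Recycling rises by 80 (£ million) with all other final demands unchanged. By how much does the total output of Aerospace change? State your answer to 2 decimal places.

I − A =
  [   0.90    -0.05    -0.05    -0.05]
  [   0.00     0.80    -0.40    -0.25]
  [  -0.20    -0.10     0.95    -0.40]
  [   0.00    -0.30    -0.05     0.90]
Compute the cofactors C_ij = (−1)^(i+j)·(3×3 minor ij) of I−A; the adjugate is their transpose:
adj(I−A) = Cᵀ =
  [ 0.511500   0.066750   0.058875   0.073125]
  [ 0.074500   0.742000   0.335250   0.359250]
  [ 0.129000   0.201000   0.580500   0.321000]
  [ 0.032000   0.258500   0.144000   0.636000]
det(I−A) = Σ_j (I−A)_1j·C_1j = (0.90)(0.511500) + (-0.05)(0.074500) + (-0.05)(0.129000) + (-0.05)(0.032000) = 0.448575
(I − A)⁻¹ = adj(I−A) / det(I−A) ≈
  [   1.1403     0.1488     0.1312     0.1630]
  [   0.1661     1.6541     0.7474     0.8009]
  [   0.2876     0.4481     1.2941     0.7156]
  [   0.0713     0.5763     0.3210     1.4178]
Δx = (I − A)⁻¹ Δd with Δd having +80 in the Recycling component and 0 elsewhere.
So Δx_A = L_AR · (+80), where L_AR = adj(I−A)_AR / det(I−A) = 0.058875 / 0.448575.
Δx_A = 0.058875 × (+80) / 0.448575 = 4.71 / 0.448575 ≈ 10.50.

Δx_A = 10.50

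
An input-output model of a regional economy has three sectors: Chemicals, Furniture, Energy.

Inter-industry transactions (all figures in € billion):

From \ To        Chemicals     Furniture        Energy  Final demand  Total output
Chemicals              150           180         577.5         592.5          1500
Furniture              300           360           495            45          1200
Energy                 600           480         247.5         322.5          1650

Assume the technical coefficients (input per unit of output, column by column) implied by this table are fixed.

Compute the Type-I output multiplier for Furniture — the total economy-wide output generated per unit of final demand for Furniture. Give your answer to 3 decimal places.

m_2 = 5.087

Technical coefficients a_ij = z_ij / X_j:
  a_11 = 150/1500 = 0.10, a_21 = 300/1500 = 0.20, a_31 = 600/1500 = 0.40
  a_12 = 180/1200 = 0.15, a_22 = 360/1200 = 0.30, a_32 = 480/1200 = 0.40
  a_13 = 577.5/1650 = 0.35, a_23 = 495/1650 = 0.30, a_33 = 247.5/1650 = 0.15
I − A =
  [   0.90    -0.15    -0.35]
  [  -0.20     0.70    -0.30]
  [  -0.40    -0.40     0.85]
Cofactors of I−A, C_ij = (−1)^(i+j)·(minor ij) (rows/columns in the sector order above):
  C_11 = (0.70)(0.85) − (-0.30)(-0.40) = 0.4750
  C_12 = −[(-0.20)(0.85) − (-0.30)(-0.40)] = 0.2900
  C_13 = (-0.20)(-0.40) − (0.70)(-0.40) = 0.3600
  C_21 = −[(-0.15)(0.85) − (-0.35)(-0.40)] = 0.2675
  C_22 = (0.90)(0.85) − (-0.35)(-0.40) = 0.6250
  C_23 = −[(0.90)(-0.40) − (-0.15)(-0.40)] = 0.4200
  C_31 = (-0.15)(-0.30) − (-0.35)(0.70) = 0.2900
  C_32 = −[(0.90)(-0.30) − (-0.35)(-0.20)] = 0.3400
  C_33 = (0.90)(0.70) − (-0.15)(-0.20) = 0.6000
det(I−A) = Σ_j (I−A)_1j·C_1j = (0.90)(0.4750) + (-0.15)(0.2900) + (-0.35)(0.3600) = 0.2580
adj(I−A) = Cᵀ =
  [ 0.4750   0.2675   0.2900]
  [ 0.2900   0.6250   0.3400]
  [ 0.3600   0.4200   0.6000]
(I − A)⁻¹ = adj(I−A) / det(I−A) ≈
  [   1.8411     1.0368     1.1240]
  [   1.1240     2.4225     1.3178]
  [   1.3953     1.6279     2.3256]
The output multiplier for sector j is the column-j sum of the Leontief inverse (I − A)⁻¹ = adj(I−A) / det(I−A).
Column 2 of adj(I−A): (0.2675, 0.6250, 0.4200); det(I−A) = 0.2580.
m_2 = (0.2675 + 0.6250 + 0.4200) / 0.2580 = 1.3125 / 0.2580 ≈ 5.087.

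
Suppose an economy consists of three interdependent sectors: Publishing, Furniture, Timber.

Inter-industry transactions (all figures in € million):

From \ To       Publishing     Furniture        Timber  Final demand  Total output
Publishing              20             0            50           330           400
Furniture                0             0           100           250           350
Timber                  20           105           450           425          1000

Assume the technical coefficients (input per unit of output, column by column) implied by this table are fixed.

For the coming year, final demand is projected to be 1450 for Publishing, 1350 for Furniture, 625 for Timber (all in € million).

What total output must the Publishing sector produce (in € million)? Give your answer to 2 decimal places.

Technical coefficients a_ij = z_ij / X_j:
  a_11 = 20/400 = 0.05, a_21 = 0/400 = 0.00, a_31 = 20/400 = 0.05
  a_12 = 0/350 = 0.00, a_22 = 0/350 = 0.00, a_32 = 105/350 = 0.30
  a_13 = 50/1000 = 0.05, a_23 = 100/1000 = 0.10, a_33 = 450/1000 = 0.45
I − A =
  [   0.95     0.00    -0.05]
  [   0.00     1.00    -0.10]
  [  -0.05    -0.30     0.55]
Cofactors of I−A, C_ij = (−1)^(i+j)·(minor ij) (rows/columns in the sector order above):
  C_11 = (1.00)(0.55) − (-0.10)(-0.30) = 0.5200
  C_12 = −[(0.00)(0.55) − (-0.10)(-0.05)] = 0.0050
  C_13 = (0.00)(-0.30) − (1.00)(-0.05) = 0.0500
  C_21 = −[(0.00)(0.55) − (-0.05)(-0.30)] = 0.0150
  C_22 = (0.95)(0.55) − (-0.05)(-0.05) = 0.5200
  C_23 = −[(0.95)(-0.30) − (0.00)(-0.05)] = 0.2850
  C_31 = (0.00)(-0.10) − (-0.05)(1.00) = 0.0500
  C_32 = −[(0.95)(-0.10) − (-0.05)(0.00)] = 0.0950
  C_33 = (0.95)(1.00) − (0.00)(0.00) = 0.9500
det(I−A) = Σ_j (I−A)_1j·C_1j = (0.95)(0.5200) + (0.00)(0.0050) + (-0.05)(0.0500) = 0.4915
adj(I−A) = Cᵀ =
  [ 0.5200   0.0150   0.0500]
  [ 0.0050   0.5200   0.0950]
  [ 0.0500   0.2850   0.9500]
(I − A)⁻¹ = adj(I−A) / det(I−A) ≈
  [   1.0580     0.0305     0.1017]
  [   0.0102     1.0580     0.1933]
  [   0.1017     0.5799     1.9329]
x = (I − A)⁻¹ d = adj(I−A)·d / det(I−A), with det(I−A) = 0.4915:
  x_1 = (0.5200·1450 + 0.0150·1350 + 0.0500·625) / 0.4915 = 805.50 / 0.4915 ≈ 1638.86
  x_2 = (0.0050·1450 + 0.5200·1350 + 0.0950·625) / 0.4915 = 768.625 / 0.4915 ≈ 1563.84
  x_3 = (0.0500·1450 + 0.2850·1350 + 0.9500·625) / 0.4915 = 1051.00 / 0.4915 ≈ 2138.35

x_1 = 1638.86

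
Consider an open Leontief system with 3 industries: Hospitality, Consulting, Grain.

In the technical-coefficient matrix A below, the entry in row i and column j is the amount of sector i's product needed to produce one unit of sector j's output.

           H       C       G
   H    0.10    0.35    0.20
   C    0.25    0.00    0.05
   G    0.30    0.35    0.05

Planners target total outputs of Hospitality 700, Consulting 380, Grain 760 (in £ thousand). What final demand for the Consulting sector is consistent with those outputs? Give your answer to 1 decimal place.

d_C = 167.0

I − A =
  [   0.90    -0.35    -0.20]
  [  -0.25     1.00    -0.05]
  [  -0.30    -0.35     0.95]
d = (I − A) x:
  d_H = (+0.90)·700 + (-0.35)·380 + (-0.20)·760 = 345.0
  d_C = (-0.25)·700 + (+1.00)·380 + (-0.05)·760 = 167.0
  d_G = (-0.30)·700 + (-0.35)·380 + (+0.95)·760 = 379.0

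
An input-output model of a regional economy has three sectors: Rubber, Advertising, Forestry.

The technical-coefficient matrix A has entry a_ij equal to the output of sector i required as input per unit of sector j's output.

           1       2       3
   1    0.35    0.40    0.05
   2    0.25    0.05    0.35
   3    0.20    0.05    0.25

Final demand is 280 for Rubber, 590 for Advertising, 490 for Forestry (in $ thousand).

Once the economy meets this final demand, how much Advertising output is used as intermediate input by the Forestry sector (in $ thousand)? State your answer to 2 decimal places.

z_23 = 389.30

I − A =
  [   0.65    -0.40    -0.05]
  [  -0.25     0.95    -0.35]
  [  -0.20    -0.05     0.75]
Cofactors of I−A, C_ij = (−1)^(i+j)·(minor ij) (rows/columns in the sector order above):
  C_11 = (0.95)(0.75) − (-0.35)(-0.05) = 0.6950
  C_12 = −[(-0.25)(0.75) − (-0.35)(-0.20)] = 0.2575
  C_13 = (-0.25)(-0.05) − (0.95)(-0.20) = 0.2025
  C_21 = −[(-0.40)(0.75) − (-0.05)(-0.05)] = 0.3025
  C_22 = (0.65)(0.75) − (-0.05)(-0.20) = 0.4775
  C_23 = −[(0.65)(-0.05) − (-0.40)(-0.20)] = 0.1125
  C_31 = (-0.40)(-0.35) − (-0.05)(0.95) = 0.1875
  C_32 = −[(0.65)(-0.35) − (-0.05)(-0.25)] = 0.2400
  C_33 = (0.65)(0.95) − (-0.40)(-0.25) = 0.5175
det(I−A) = Σ_j (I−A)_1j·C_1j = (0.65)(0.6950) + (-0.40)(0.2575) + (-0.05)(0.2025) = 0.338625
adj(I−A) = Cᵀ =
  [ 0.6950   0.3025   0.1875]
  [ 0.2575   0.4775   0.2400]
  [ 0.2025   0.1125   0.5175]
(I − A)⁻¹ = adj(I−A) / det(I−A) ≈
  [   2.0524     0.8933     0.5537]
  [   0.7604     1.4101     0.7087]
  [   0.5980     0.3322     1.5282]
First solve x = (I − A)⁻¹ d = adj(I−A)·d / det(I−A); in particular x_3 = (0.2025·280 + 0.1125·590 + 0.5175·490) / 0.338625 = 376.65 / 0.338625 ≈ 1112.2924.
Intermediate flow from 2 to 3: z_23 = a_23 · x_3 = 0.35 × 376.65 / 0.338625 = 131.8275 / 0.338625 ≈ 389.30.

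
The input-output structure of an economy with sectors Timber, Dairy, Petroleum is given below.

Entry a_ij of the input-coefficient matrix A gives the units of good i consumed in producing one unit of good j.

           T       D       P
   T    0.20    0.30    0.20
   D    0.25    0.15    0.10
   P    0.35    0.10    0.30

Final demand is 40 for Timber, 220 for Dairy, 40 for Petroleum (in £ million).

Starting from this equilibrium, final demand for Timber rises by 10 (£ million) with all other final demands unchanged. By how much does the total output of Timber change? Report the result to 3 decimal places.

Δx_T = 17.181

I − A =
  [   0.80    -0.30    -0.20]
  [  -0.25     0.85    -0.10]
  [  -0.35    -0.10     0.70]
Cofactors of I−A, C_ij = (−1)^(i+j)·(minor ij) (rows/columns in the sector order above):
  C_11 = (0.85)(0.70) − (-0.10)(-0.10) = 0.5850
  C_12 = −[(-0.25)(0.70) − (-0.10)(-0.35)] = 0.2100
  C_13 = (-0.25)(-0.10) − (0.85)(-0.35) = 0.3225
  C_21 = −[(-0.30)(0.70) − (-0.20)(-0.10)] = 0.2300
  C_22 = (0.80)(0.70) − (-0.20)(-0.35) = 0.4900
  C_23 = −[(0.80)(-0.10) − (-0.30)(-0.35)] = 0.1850
  C_31 = (-0.30)(-0.10) − (-0.20)(0.85) = 0.2000
  C_32 = −[(0.80)(-0.10) − (-0.20)(-0.25)] = 0.1300
  C_33 = (0.80)(0.85) − (-0.30)(-0.25) = 0.6050
det(I−A) = Σ_j (I−A)_1j·C_1j = (0.80)(0.5850) + (-0.30)(0.2100) + (-0.20)(0.3225) = 0.3405
adj(I−A) = Cᵀ =
  [ 0.5850   0.2300   0.2000]
  [ 0.2100   0.4900   0.1300]
  [ 0.3225   0.1850   0.6050]
(I − A)⁻¹ = adj(I−A) / det(I−A) ≈
  [   1.7181     0.6755     0.5874]
  [   0.6167     1.4391     0.3818]
  [   0.9471     0.5433     1.7768]
Δx = (I − A)⁻¹ Δd with Δd having +10 in the Timber component and 0 elsewhere.
So Δx_T = L_TT · (+10), where L_TT = adj(I−A)_TT / det(I−A) = 0.5850 / 0.3405.
Δx_T = 0.5850 × (+10) / 0.3405 = 5.85 / 0.3405 ≈ 17.181.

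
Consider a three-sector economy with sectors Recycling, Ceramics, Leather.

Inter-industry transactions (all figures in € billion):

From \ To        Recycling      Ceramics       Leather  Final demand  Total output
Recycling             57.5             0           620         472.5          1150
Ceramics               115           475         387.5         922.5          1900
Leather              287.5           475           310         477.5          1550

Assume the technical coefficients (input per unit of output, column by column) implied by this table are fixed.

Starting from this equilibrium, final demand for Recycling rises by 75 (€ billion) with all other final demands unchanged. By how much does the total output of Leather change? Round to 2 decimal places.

Δx_L = 37.44

Technical coefficients a_ij = z_ij / X_j:
  a_RR = 57.5/1150 = 0.05, a_CR = 115/1150 = 0.10, a_LR = 287.5/1150 = 0.25
  a_RC = 0/1900 = 0.00, a_CC = 475/1900 = 0.25, a_LC = 475/1900 = 0.25
  a_RL = 620/1550 = 0.40, a_CL = 387.5/1550 = 0.25, a_LL = 310/1550 = 0.20
I − A =
  [   0.95     0.00    -0.40]
  [  -0.10     0.75    -0.25]
  [  -0.25    -0.25     0.80]
Cofactors of I−A, C_ij = (−1)^(i+j)·(minor ij) (rows/columns in the sector order above):
  C_11 = (0.75)(0.80) − (-0.25)(-0.25) = 0.5375
  C_12 = −[(-0.10)(0.80) − (-0.25)(-0.25)] = 0.1425
  C_13 = (-0.10)(-0.25) − (0.75)(-0.25) = 0.2125
  C_21 = −[(0.00)(0.80) − (-0.40)(-0.25)] = 0.1000
  C_22 = (0.95)(0.80) − (-0.40)(-0.25) = 0.6600
  C_23 = −[(0.95)(-0.25) − (0.00)(-0.25)] = 0.2375
  C_31 = (0.00)(-0.25) − (-0.40)(0.75) = 0.3000
  C_32 = −[(0.95)(-0.25) − (-0.40)(-0.10)] = 0.2775
  C_33 = (0.95)(0.75) − (0.00)(-0.10) = 0.7125
det(I−A) = Σ_j (I−A)_1j·C_1j = (0.95)(0.5375) + (0.00)(0.1425) + (-0.40)(0.2125) = 0.425625
adj(I−A) = Cᵀ =
  [ 0.5375   0.1000   0.3000]
  [ 0.1425   0.6600   0.2775]
  [ 0.2125   0.2375   0.7125]
(I − A)⁻¹ = adj(I−A) / det(I−A) ≈
  [   1.2628     0.2349     0.7048]
  [   0.3348     1.5507     0.6520]
  [   0.4993     0.5580     1.6740]
Δx = (I − A)⁻¹ Δd with Δd having +75 in the Recycling component and 0 elsewhere.
So Δx_L = L_LR · (+75), where L_LR = adj(I−A)_LR / det(I−A) = 0.2125 / 0.425625.
Δx_L = 0.2125 × (+75) / 0.425625 = 15.9375 / 0.425625 ≈ 37.44.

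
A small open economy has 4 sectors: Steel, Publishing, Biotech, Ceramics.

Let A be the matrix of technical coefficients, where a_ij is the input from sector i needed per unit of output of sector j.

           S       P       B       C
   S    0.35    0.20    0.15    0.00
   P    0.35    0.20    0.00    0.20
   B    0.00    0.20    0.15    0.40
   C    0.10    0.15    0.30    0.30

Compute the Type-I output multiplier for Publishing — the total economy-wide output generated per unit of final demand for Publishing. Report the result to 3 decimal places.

m_P = 4.161

I − A =
  [   0.65    -0.20    -0.15     0.00]
  [  -0.35     0.80     0.00    -0.20]
  [   0.00    -0.20     0.85    -0.40]
  [  -0.10    -0.15    -0.30     0.70]
Compute the cofactors C_ij = (−1)^(i+j)·(3×3 minor ij) of I−A; the adjugate is their transpose:
adj(I−A) = Cᵀ =
  [ 0.342500   0.125000   0.091500   0.088000]
  [ 0.183250   0.302750   0.078750   0.131500]
  [ 0.106000   0.138000   0.291500   0.206000]
  [ 0.133625   0.141875   0.154875   0.372000]
det(I−A) = Σ_j (I−A)_1j·C_1j = (0.65)(0.342500) + (-0.20)(0.183250) + (-0.15)(0.106000) + (0.00)(0.133625) = 0.170075
(I − A)⁻¹ = adj(I−A) / det(I−A) ≈
  [   2.0138     0.7350     0.5380     0.5174]
  [   1.0775     1.7801     0.4630     0.7732]
  [   0.6233     0.8114     1.7139     1.2112]
  [   0.7857     0.8342     0.9106     2.1873]
The output multiplier for sector j is the column-j sum of the Leontief inverse (I − A)⁻¹ = adj(I−A) / det(I−A).
Column P of adj(I−A): (0.125000, 0.302750, 0.138000, 0.141875); det(I−A) = 0.170075.
m_P = (0.125000 + 0.302750 + 0.138000 + 0.141875) / 0.170075 = 0.707625 / 0.170075 ≈ 4.161.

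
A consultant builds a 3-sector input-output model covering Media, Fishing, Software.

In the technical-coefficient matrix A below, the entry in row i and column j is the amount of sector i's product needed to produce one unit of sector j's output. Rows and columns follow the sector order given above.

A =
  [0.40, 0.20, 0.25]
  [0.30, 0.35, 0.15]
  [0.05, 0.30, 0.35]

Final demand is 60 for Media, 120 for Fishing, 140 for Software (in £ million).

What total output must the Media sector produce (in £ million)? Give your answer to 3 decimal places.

x_1 = 477.554

I − A =
  [   0.60    -0.20    -0.25]
  [  -0.30     0.65    -0.15]
  [  -0.05    -0.30     0.65]
Cofactors of I−A, C_ij = (−1)^(i+j)·(minor ij) (rows/columns in the sector order above):
  C_11 = (0.65)(0.65) − (-0.15)(-0.30) = 0.3775
  C_12 = −[(-0.30)(0.65) − (-0.15)(-0.05)] = 0.2025
  C_13 = (-0.30)(-0.30) − (0.65)(-0.05) = 0.1225
  C_21 = −[(-0.20)(0.65) − (-0.25)(-0.30)] = 0.2050
  C_22 = (0.60)(0.65) − (-0.25)(-0.05) = 0.3775
  C_23 = −[(0.60)(-0.30) − (-0.20)(-0.05)] = 0.1900
  C_31 = (-0.20)(-0.15) − (-0.25)(0.65) = 0.1925
  C_32 = −[(0.60)(-0.15) − (-0.25)(-0.30)] = 0.1650
  C_33 = (0.60)(0.65) − (-0.20)(-0.30) = 0.3300
det(I−A) = Σ_j (I−A)_1j·C_1j = (0.60)(0.3775) + (-0.20)(0.2025) + (-0.25)(0.1225) = 0.155375
adj(I−A) = Cᵀ =
  [ 0.3775   0.2050   0.1925]
  [ 0.2025   0.3775   0.1650]
  [ 0.1225   0.1900   0.3300]
(I − A)⁻¹ = adj(I−A) / det(I−A) ≈
  [   2.4296     1.3194     1.2389]
  [   1.3033     2.4296     1.0619]
  [   0.7884     1.2228     2.1239]
x = (I − A)⁻¹ d = adj(I−A)·d / det(I−A), with det(I−A) = 0.155375:
  x_1 = (0.3775·60 + 0.2050·120 + 0.1925·140) / 0.155375 = 74.20 / 0.155375 ≈ 477.554
  x_2 = (0.2025·60 + 0.3775·120 + 0.1650·140) / 0.155375 = 80.55 / 0.155375 ≈ 518.423
  x_3 = (0.1225·60 + 0.1900·120 + 0.3300·140) / 0.155375 = 76.35 / 0.155375 ≈ 491.392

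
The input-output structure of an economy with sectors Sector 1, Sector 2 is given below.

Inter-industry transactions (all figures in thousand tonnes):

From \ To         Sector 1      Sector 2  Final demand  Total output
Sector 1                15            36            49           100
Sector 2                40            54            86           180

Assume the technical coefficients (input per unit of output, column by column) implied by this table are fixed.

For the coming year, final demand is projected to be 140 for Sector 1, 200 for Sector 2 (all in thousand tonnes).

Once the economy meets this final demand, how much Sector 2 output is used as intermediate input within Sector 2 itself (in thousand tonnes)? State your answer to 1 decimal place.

Technical coefficients a_ij = z_ij / X_j:
  a_11 = 15/100 = 0.15, a_21 = 40/100 = 0.40
  a_12 = 36/180 = 0.20, a_22 = 54/180 = 0.30
I − A =
  [   0.85    -0.20]
  [  -0.40     0.70]
det(I−A) = (0.85)(0.70) − (-0.20)(-0.40) = 0.5150
adj(I−A) = [[0.70, 0.20], [0.40, 0.85]]
(I − A)⁻¹ = adj(I−A) / det(I−A) ≈
  [   1.3592     0.3883]
  [   0.7767     1.6505]
First solve x = (I − A)⁻¹ d = adj(I−A)·d / det(I−A); in particular x_2 = (0.40·140 + 0.85·200) / 0.5150 = 226.00 / 0.5150 ≈ 438.835.
Intermediate flow from 2 to 2: z_22 = a_22 · x_2 = 0.30 × 226.00 / 0.5150 = 67.80 / 0.5150 ≈ 131.7.

z_22 = 131.7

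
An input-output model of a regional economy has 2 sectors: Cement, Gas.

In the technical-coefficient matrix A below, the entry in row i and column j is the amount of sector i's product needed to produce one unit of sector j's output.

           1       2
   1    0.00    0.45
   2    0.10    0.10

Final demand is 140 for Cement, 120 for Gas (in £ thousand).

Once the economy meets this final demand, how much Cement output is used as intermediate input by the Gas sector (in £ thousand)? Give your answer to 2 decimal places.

z_12 = 70.53

I − A =
  [   1.00    -0.45]
  [  -0.10     0.90]
det(I−A) = (1.00)(0.90) − (-0.45)(-0.10) = 0.8550
adj(I−A) = [[0.90, 0.45], [0.10, 1.00]]
(I − A)⁻¹ = adj(I−A) / det(I−A) ≈
  [   1.0526     0.5263]
  [   0.1170     1.1696]
First solve x = (I − A)⁻¹ d = adj(I−A)·d / det(I−A); in particular x_2 = (0.10·140 + 1.00·120) / 0.8550 = 134.00 / 0.8550 ≈ 156.7251.
Intermediate flow from 1 to 2: z_12 = a_12 · x_2 = 0.45 × 134.00 / 0.8550 = 60.30 / 0.8550 ≈ 70.53.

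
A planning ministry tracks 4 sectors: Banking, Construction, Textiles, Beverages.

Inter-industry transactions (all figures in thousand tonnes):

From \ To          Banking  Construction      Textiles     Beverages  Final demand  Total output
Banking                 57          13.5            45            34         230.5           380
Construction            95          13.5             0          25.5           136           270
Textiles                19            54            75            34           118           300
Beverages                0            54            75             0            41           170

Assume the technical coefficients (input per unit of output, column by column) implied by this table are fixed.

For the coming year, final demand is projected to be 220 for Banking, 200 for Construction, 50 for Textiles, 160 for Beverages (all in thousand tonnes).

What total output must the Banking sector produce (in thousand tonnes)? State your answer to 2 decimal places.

Technical coefficients a_ij = z_ij / X_j:
  a_11 = 57/380 = 0.15, a_21 = 95/380 = 0.25, a_31 = 19/380 = 0.05, a_41 = 0/380 = 0.00
  a_12 = 13.5/270 = 0.05, a_22 = 13.5/270 = 0.05, a_32 = 54/270 = 0.20, a_42 = 54/270 = 0.20
  a_13 = 45/300 = 0.15, a_23 = 0/300 = 0.00, a_33 = 75/300 = 0.25, a_43 = 75/300 = 0.25
  a_14 = 34/170 = 0.20, a_24 = 25.5/170 = 0.15, a_34 = 34/170 = 0.20, a_44 = 0/170 = 0.00
I − A =
  [   0.85    -0.05    -0.15    -0.20]
  [  -0.25     0.95     0.00    -0.15]
  [  -0.05    -0.20     0.75    -0.20]
  [   0.00    -0.20    -0.25     1.00]
Compute the cofactors C_ij = (−1)^(i+j)·(3×3 minor ij) of I−A; the adjugate is their transpose:
adj(I−A) = Cᵀ =
  [ 0.635000   0.111000   0.187375   0.181125]
  [ 0.176875   0.585000   0.081875   0.139500]
  [ 0.106000   0.208500   0.759500   0.204375]
  [ 0.061875   0.169125   0.206250   0.581625]
det(I−A) = Σ_j (I−A)_1j·C_1j = (0.85)(0.635000) + (-0.05)(0.176875) + (-0.15)(0.106000) + (-0.20)(0.061875) = 0.50263125
(I − A)⁻¹ = adj(I−A) / det(I−A) ≈
  [   1.2634     0.2208     0.3728     0.3604]
  [   0.3519     1.1639     0.1629     0.2775]
  [   0.2109     0.4148     1.5110     0.4066]
  [   0.1231     0.3365     0.4103     1.1572]
x = (I − A)⁻¹ d = adj(I−A)·d / det(I−A), with det(I−A) = 0.50263125:
  x_1 = (0.635000·220 + 0.111000·200 + 0.187375·50 + 0.181125·160) / 0.50263125 = 200.24875 / 0.50263125 ≈ 398.40
  x_2 = (0.176875·220 + 0.585000·200 + 0.081875·50 + 0.139500·160) / 0.50263125 = 182.32625 / 0.50263125 ≈ 362.74
  x_3 = (0.106000·220 + 0.208500·200 + 0.759500·50 + 0.204375·160) / 0.50263125 = 135.695 / 0.50263125 ≈ 269.97
  x_4 = (0.061875·220 + 0.169125·200 + 0.206250·50 + 0.581625·160) / 0.50263125 = 150.81 / 0.50263125 ≈ 300.04

x_1 = 398.40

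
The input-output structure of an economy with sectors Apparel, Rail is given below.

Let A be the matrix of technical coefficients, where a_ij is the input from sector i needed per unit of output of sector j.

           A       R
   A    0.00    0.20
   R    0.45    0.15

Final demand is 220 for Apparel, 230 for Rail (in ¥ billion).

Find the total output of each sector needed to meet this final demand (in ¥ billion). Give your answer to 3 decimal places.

I − A =
  [   1.00    -0.20]
  [  -0.45     0.85]
det(I−A) = (1.00)(0.85) − (-0.20)(-0.45) = 0.7600
adj(I−A) = [[0.85, 0.20], [0.45, 1.00]]
(I − A)⁻¹ = adj(I−A) / det(I−A) ≈
  [   1.1184     0.2632]
  [   0.5921     1.3158]
x = (I − A)⁻¹ d = adj(I−A)·d / det(I−A), with det(I−A) = 0.7600:
  x_A = (0.85·220 + 0.20·230) / 0.7600 = 233.00 / 0.7600 ≈ 306.579
  x_R = (0.45·220 + 1.00·230) / 0.7600 = 329.00 / 0.7600 ≈ 432.895

x_A = 306.579, x_R = 432.895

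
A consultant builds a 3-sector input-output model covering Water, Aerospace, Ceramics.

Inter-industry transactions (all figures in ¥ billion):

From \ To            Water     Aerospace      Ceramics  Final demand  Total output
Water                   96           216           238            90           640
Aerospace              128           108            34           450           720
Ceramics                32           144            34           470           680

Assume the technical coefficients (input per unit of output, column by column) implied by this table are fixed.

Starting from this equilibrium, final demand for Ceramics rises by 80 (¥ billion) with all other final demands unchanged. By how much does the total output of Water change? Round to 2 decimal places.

Technical coefficients a_ij = z_ij / X_j:
  a_11 = 96/640 = 0.15, a_21 = 128/640 = 0.20, a_31 = 32/640 = 0.05
  a_12 = 216/720 = 0.30, a_22 = 108/720 = 0.15, a_32 = 144/720 = 0.20
  a_13 = 238/680 = 0.35, a_23 = 34/680 = 0.05, a_33 = 34/680 = 0.05
I − A =
  [   0.85    -0.30    -0.35]
  [  -0.20     0.85    -0.05]
  [  -0.05    -0.20     0.95]
Cofactors of I−A, C_ij = (−1)^(i+j)·(minor ij) (rows/columns in the sector order above):
  C_11 = (0.85)(0.95) − (-0.05)(-0.20) = 0.7975
  C_12 = −[(-0.20)(0.95) − (-0.05)(-0.05)] = 0.1925
  C_13 = (-0.20)(-0.20) − (0.85)(-0.05) = 0.0825
  C_21 = −[(-0.30)(0.95) − (-0.35)(-0.20)] = 0.3550
  C_22 = (0.85)(0.95) − (-0.35)(-0.05) = 0.7900
  C_23 = −[(0.85)(-0.20) − (-0.30)(-0.05)] = 0.1850
  C_31 = (-0.30)(-0.05) − (-0.35)(0.85) = 0.3125
  C_32 = −[(0.85)(-0.05) − (-0.35)(-0.20)] = 0.1125
  C_33 = (0.85)(0.85) − (-0.30)(-0.20) = 0.6625
det(I−A) = Σ_j (I−A)_1j·C_1j = (0.85)(0.7975) + (-0.30)(0.1925) + (-0.35)(0.0825) = 0.59125
adj(I−A) = Cᵀ =
  [ 0.7975   0.3550   0.3125]
  [ 0.1925   0.7900   0.1125]
  [ 0.0825   0.1850   0.6625]
(I − A)⁻¹ = adj(I−A) / det(I−A) ≈
  [   1.3488     0.6004     0.5285]
  [   0.3256     1.3362     0.1903]
  [   0.1395     0.3129     1.1205]
Δx = (I − A)⁻¹ Δd with Δd having +80 in the Ceramics component and 0 elsewhere.
So Δx_1 = L_13 · (+80), where L_13 = adj(I−A)_13 / det(I−A) = 0.3125 / 0.59125.
Δx_1 = 0.3125 × (+80) / 0.59125 = 25.00 / 0.59125 ≈ 42.28.

Δx_1 = 42.28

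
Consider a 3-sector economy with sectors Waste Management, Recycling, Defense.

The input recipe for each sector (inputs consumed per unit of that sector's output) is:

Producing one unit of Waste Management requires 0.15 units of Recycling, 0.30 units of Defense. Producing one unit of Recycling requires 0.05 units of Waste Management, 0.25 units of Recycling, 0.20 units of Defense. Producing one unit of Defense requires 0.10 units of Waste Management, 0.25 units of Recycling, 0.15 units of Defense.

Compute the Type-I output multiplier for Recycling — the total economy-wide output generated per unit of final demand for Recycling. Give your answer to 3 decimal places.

m_R = 1.989

I − A =
  [   1.00    -0.05    -0.10]
  [  -0.15     0.75    -0.25]
  [  -0.30    -0.20     0.85]
Cofactors of I−A, C_ij = (−1)^(i+j)·(minor ij) (rows/columns in the sector order above):
  C_11 = (0.75)(0.85) − (-0.25)(-0.20) = 0.5875
  C_12 = −[(-0.15)(0.85) − (-0.25)(-0.30)] = 0.2025
  C_13 = (-0.15)(-0.20) − (0.75)(-0.30) = 0.2550
  C_21 = −[(-0.05)(0.85) − (-0.10)(-0.20)] = 0.0625
  C_22 = (1.00)(0.85) − (-0.10)(-0.30) = 0.8200
  C_23 = −[(1.00)(-0.20) − (-0.05)(-0.30)] = 0.2150
  C_31 = (-0.05)(-0.25) − (-0.10)(0.75) = 0.0875
  C_32 = −[(1.00)(-0.25) − (-0.10)(-0.15)] = 0.2650
  C_33 = (1.00)(0.75) − (-0.05)(-0.15) = 0.7425
det(I−A) = Σ_j (I−A)_1j·C_1j = (1.00)(0.5875) + (-0.05)(0.2025) + (-0.10)(0.2550) = 0.551875
adj(I−A) = Cᵀ =
  [ 0.5875   0.0625   0.0875]
  [ 0.2025   0.8200   0.2650]
  [ 0.2550   0.2150   0.7425]
(I − A)⁻¹ = adj(I−A) / det(I−A) ≈
  [   1.0646     0.1133     0.1586]
  [   0.3669     1.4858     0.4802]
  [   0.4621     0.3896     1.3454]
The output multiplier for sector j is the column-j sum of the Leontief inverse (I − A)⁻¹ = adj(I−A) / det(I−A).
Column R of adj(I−A): (0.0625, 0.8200, 0.2150); det(I−A) = 0.551875.
m_R = (0.0625 + 0.8200 + 0.2150) / 0.551875 = 1.0975 / 0.551875 ≈ 1.989.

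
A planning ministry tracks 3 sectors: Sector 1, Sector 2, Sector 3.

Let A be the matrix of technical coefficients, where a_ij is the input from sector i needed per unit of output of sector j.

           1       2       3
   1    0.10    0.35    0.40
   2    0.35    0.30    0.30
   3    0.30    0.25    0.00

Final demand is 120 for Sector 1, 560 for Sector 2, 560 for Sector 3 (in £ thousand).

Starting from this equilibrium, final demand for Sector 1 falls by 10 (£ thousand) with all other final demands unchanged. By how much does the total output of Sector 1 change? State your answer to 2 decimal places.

I − A =
  [   0.90    -0.35    -0.40]
  [  -0.35     0.70    -0.30]
  [  -0.30    -0.25     1.00]
Cofactors of I−A, C_ij = (−1)^(i+j)·(minor ij) (rows/columns in the sector order above):
  C_11 = (0.70)(1.00) − (-0.30)(-0.25) = 0.6250
  C_12 = −[(-0.35)(1.00) − (-0.30)(-0.30)] = 0.4400
  C_13 = (-0.35)(-0.25) − (0.70)(-0.30) = 0.2975
  C_21 = −[(-0.35)(1.00) − (-0.40)(-0.25)] = 0.4500
  C_22 = (0.90)(1.00) − (-0.40)(-0.30) = 0.7800
  C_23 = −[(0.90)(-0.25) − (-0.35)(-0.30)] = 0.3300
  C_31 = (-0.35)(-0.30) − (-0.40)(0.70) = 0.3850
  C_32 = −[(0.90)(-0.30) − (-0.40)(-0.35)] = 0.4100
  C_33 = (0.90)(0.70) − (-0.35)(-0.35) = 0.5075
det(I−A) = Σ_j (I−A)_1j·C_1j = (0.90)(0.6250) + (-0.35)(0.4400) + (-0.40)(0.2975) = 0.2895
adj(I−A) = Cᵀ =
  [ 0.6250   0.4500   0.3850]
  [ 0.4400   0.7800   0.4100]
  [ 0.2975   0.3300   0.5075]
(I − A)⁻¹ = adj(I−A) / det(I−A) ≈
  [   2.1589     1.5544     1.3299]
  [   1.5199     2.6943     1.4162]
  [   1.0276     1.1399     1.7530]
Δx = (I − A)⁻¹ Δd with Δd having -10 in the Sector 1 component and 0 elsewhere.
So Δx_1 = L_11 · (-10), where L_11 = adj(I−A)_11 / det(I−A) = 0.6250 / 0.2895.
Δx_1 = 0.6250 × (-10) / 0.2895 = -6.25 / 0.2895 ≈ -21.59.

Δx_1 = -21.59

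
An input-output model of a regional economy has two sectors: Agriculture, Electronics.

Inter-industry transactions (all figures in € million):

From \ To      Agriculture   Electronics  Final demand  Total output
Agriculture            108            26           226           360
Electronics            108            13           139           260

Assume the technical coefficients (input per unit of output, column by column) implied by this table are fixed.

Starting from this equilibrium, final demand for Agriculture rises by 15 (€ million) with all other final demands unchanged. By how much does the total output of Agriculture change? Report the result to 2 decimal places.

Δx_1 = 22.44

Technical coefficients a_ij = z_ij / X_j:
  a_11 = 108/360 = 0.30, a_21 = 108/360 = 0.30
  a_12 = 26/260 = 0.10, a_22 = 13/260 = 0.05
I − A =
  [   0.70    -0.10]
  [  -0.30     0.95]
det(I−A) = (0.70)(0.95) − (-0.10)(-0.30) = 0.6350
adj(I−A) = [[0.95, 0.10], [0.30, 0.70]]
(I − A)⁻¹ = adj(I−A) / det(I−A) ≈
  [   1.4961     0.1575]
  [   0.4724     1.1024]
Δx = (I − A)⁻¹ Δd with Δd having +15 in the Agriculture component and 0 elsewhere.
So Δx_1 = L_11 · (+15), where L_11 = adj(I−A)_11 / det(I−A) = 0.95 / 0.6350.
Δx_1 = 0.95 × (+15) / 0.6350 = 14.25 / 0.6350 ≈ 22.44.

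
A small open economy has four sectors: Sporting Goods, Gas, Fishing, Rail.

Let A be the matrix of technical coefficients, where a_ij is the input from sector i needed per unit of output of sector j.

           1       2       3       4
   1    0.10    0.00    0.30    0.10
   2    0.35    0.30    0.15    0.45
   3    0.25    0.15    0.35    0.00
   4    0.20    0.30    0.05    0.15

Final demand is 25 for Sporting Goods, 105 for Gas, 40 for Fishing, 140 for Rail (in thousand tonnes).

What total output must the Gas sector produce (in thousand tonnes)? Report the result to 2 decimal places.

x_2 = 541.90

I − A =
  [   0.90     0.00    -0.30    -0.10]
  [  -0.35     0.70    -0.15    -0.45]
  [  -0.25    -0.15     0.65     0.00]
  [  -0.20    -0.30    -0.05     0.85]
Compute the cofactors C_ij = (−1)^(i+j)·(3×3 minor ij) of I−A; the adjugate is their transpose:
adj(I−A) = Cᵀ =
  [ 0.276500   0.058500   0.146000   0.063500]
  [ 0.289375   0.419250   0.250000   0.256000]
  [ 0.173125   0.119250   0.389500   0.083500]
  [ 0.177375   0.168750   0.145500   0.321000]
det(I−A) = Σ_j (I−A)_1j·C_1j = (0.90)(0.276500) + (0.00)(0.289375) + (-0.30)(0.173125) + (-0.10)(0.177375) = 0.179175
(I − A)⁻¹ = adj(I−A) / det(I−A) ≈
  [   1.5432     0.3265     0.8148     0.3544]
  [   1.6150     2.3399     1.3953     1.4288]
  [   0.9662     0.6656     2.1739     0.4660]
  [   0.9900     0.9418     0.8121     1.7915]
x = (I − A)⁻¹ d = adj(I−A)·d / det(I−A), with det(I−A) = 0.179175:
  x_1 = (0.276500·25 + 0.058500·105 + 0.146000·40 + 0.063500·140) / 0.179175 = 27.785 / 0.179175 ≈ 155.07
  x_2 = (0.289375·25 + 0.419250·105 + 0.250000·40 + 0.256000·140) / 0.179175 = 97.095625 / 0.179175 ≈ 541.90
  x_3 = (0.173125·25 + 0.119250·105 + 0.389500·40 + 0.083500·140) / 0.179175 = 44.119375 / 0.179175 ≈ 246.24
  x_4 = (0.177375·25 + 0.168750·105 + 0.145500·40 + 0.321000·140) / 0.179175 = 72.913125 / 0.179175 ≈ 406.94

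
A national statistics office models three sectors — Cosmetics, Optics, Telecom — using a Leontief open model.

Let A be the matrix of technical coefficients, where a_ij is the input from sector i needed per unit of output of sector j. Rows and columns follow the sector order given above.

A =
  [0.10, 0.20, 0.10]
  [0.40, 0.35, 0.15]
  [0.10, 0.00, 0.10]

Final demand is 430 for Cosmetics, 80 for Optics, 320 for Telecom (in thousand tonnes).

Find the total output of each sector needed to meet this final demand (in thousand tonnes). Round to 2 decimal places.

x_1 = 665.96, x_2 = 632.02, x_3 = 429.55

I − A =
  [   0.90    -0.20    -0.10]
  [  -0.40     0.65    -0.15]
  [  -0.10     0.00     0.90]
Cofactors of I−A, C_ij = (−1)^(i+j)·(minor ij) (rows/columns in the sector order above):
  C_11 = (0.65)(0.90) − (-0.15)(0.00) = 0.5850
  C_12 = −[(-0.40)(0.90) − (-0.15)(-0.10)] = 0.3750
  C_13 = (-0.40)(0.00) − (0.65)(-0.10) = 0.0650
  C_21 = −[(-0.20)(0.90) − (-0.10)(0.00)] = 0.1800
  C_22 = (0.90)(0.90) − (-0.10)(-0.10) = 0.8000
  C_23 = −[(0.90)(0.00) − (-0.20)(-0.10)] = 0.0200
  C_31 = (-0.20)(-0.15) − (-0.10)(0.65) = 0.0950
  C_32 = −[(0.90)(-0.15) − (-0.10)(-0.40)] = 0.1750
  C_33 = (0.90)(0.65) − (-0.20)(-0.40) = 0.5050
det(I−A) = Σ_j (I−A)_1j·C_1j = (0.90)(0.5850) + (-0.20)(0.3750) + (-0.10)(0.0650) = 0.4450
adj(I−A) = Cᵀ =
  [ 0.5850   0.1800   0.0950]
  [ 0.3750   0.8000   0.1750]
  [ 0.0650   0.0200   0.5050]
(I − A)⁻¹ = adj(I−A) / det(I−A) ≈
  [   1.3146     0.4045     0.2135]
  [   0.8427     1.7978     0.3933]
  [   0.1461     0.0449     1.1348]
x = (I − A)⁻¹ d = adj(I−A)·d / det(I−A), with det(I−A) = 0.4450:
  x_1 = (0.5850·430 + 0.1800·80 + 0.0950·320) / 0.4450 = 296.35 / 0.4450 ≈ 665.96
  x_2 = (0.3750·430 + 0.8000·80 + 0.1750·320) / 0.4450 = 281.25 / 0.4450 ≈ 632.02
  x_3 = (0.0650·430 + 0.0200·80 + 0.5050·320) / 0.4450 = 191.15 / 0.4450 ≈ 429.55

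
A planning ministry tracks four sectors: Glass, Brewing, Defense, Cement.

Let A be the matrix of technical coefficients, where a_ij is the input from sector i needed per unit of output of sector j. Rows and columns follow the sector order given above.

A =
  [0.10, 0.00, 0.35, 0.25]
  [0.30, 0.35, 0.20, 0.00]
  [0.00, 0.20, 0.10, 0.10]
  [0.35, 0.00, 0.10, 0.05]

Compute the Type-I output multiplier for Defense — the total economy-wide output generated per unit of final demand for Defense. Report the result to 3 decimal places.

I − A =
  [   0.90     0.00    -0.35    -0.25]
  [  -0.30     0.65    -0.20     0.00]
  [   0.00    -0.20     0.90    -0.10]
  [  -0.35     0.00    -0.10     0.95]
Compute the cofactors C_ij = (−1)^(i+j)·(3×3 minor ij) of I−A; the adjugate is their transpose:
adj(I−A) = Cᵀ =
  [ 0.511250   0.071500   0.232375   0.159000]
  [ 0.260500   0.669500   0.260750   0.096000]
  [ 0.079750   0.153500   0.498875   0.073500]
  [ 0.196750   0.042500   0.138125   0.469500]
det(I−A) = Σ_j (I−A)_1j·C_1j = (0.90)(0.511250) + (0.00)(0.260500) + (-0.35)(0.079750) + (-0.25)(0.196750) = 0.383025
(I − A)⁻¹ = adj(I−A) / det(I−A) ≈
  [   1.3348     0.1867     0.6067     0.4151]
  [   0.6801     1.7479     0.6808     0.2506]
  [   0.2082     0.4008     1.3025     0.1919]
  [   0.5137     0.1110     0.3606     1.2258]
The output multiplier for sector j is the column-j sum of the Leontief inverse (I − A)⁻¹ = adj(I−A) / det(I−A).
Column D of adj(I−A): (0.232375, 0.260750, 0.498875, 0.138125); det(I−A) = 0.383025.
m_D = (0.232375 + 0.260750 + 0.498875 + 0.138125) / 0.383025 = 1.130125 / 0.383025 ≈ 2.951.

m_D = 2.951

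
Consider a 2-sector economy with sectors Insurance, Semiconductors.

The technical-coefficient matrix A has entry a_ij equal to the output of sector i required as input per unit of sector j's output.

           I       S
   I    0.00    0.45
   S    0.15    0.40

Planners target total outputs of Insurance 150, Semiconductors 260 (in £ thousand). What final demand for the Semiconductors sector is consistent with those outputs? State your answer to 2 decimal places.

d_S = 133.50

I − A =
  [   1.00    -0.45]
  [  -0.15     0.60]
d = (I − A) x:
  d_I = (+1.00)·150 + (-0.45)·260 = 33.00
  d_S = (-0.15)·150 + (+0.60)·260 = 133.50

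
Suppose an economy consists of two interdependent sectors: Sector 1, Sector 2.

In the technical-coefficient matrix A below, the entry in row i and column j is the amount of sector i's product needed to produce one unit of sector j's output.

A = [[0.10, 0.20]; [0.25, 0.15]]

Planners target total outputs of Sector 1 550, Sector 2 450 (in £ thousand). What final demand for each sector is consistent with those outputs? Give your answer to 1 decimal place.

d_1 = 405.0, d_2 = 245.0

I − A =
  [   0.90    -0.20]
  [  -0.25     0.85]
d = (I − A) x:
  d_1 = (+0.90)·550 + (-0.20)·450 = 405.0
  d_2 = (-0.25)·550 + (+0.85)·450 = 245.0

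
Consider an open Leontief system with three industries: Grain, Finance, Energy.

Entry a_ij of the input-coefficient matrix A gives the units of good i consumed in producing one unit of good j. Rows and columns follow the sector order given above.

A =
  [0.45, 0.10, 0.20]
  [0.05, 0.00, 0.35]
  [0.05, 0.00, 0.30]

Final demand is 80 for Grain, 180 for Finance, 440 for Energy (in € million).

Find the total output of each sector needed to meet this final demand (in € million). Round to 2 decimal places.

I − A =
  [   0.55    -0.10    -0.20]
  [  -0.05     1.00    -0.35]
  [  -0.05     0.00     0.70]
Cofactors of I−A, C_ij = (−1)^(i+j)·(minor ij) (rows/columns in the sector order above):
  C_11 = (1.00)(0.70) − (-0.35)(0.00) = 0.7000
  C_12 = −[(-0.05)(0.70) − (-0.35)(-0.05)] = 0.0525
  C_13 = (-0.05)(0.00) − (1.00)(-0.05) = 0.0500
  C_21 = −[(-0.10)(0.70) − (-0.20)(0.00)] = 0.0700
  C_22 = (0.55)(0.70) − (-0.20)(-0.05) = 0.3750
  C_23 = −[(0.55)(0.00) − (-0.10)(-0.05)] = 0.0050
  C_31 = (-0.10)(-0.35) − (-0.20)(1.00) = 0.2350
  C_32 = −[(0.55)(-0.35) − (-0.20)(-0.05)] = 0.2025
  C_33 = (0.55)(1.00) − (-0.10)(-0.05) = 0.5450
det(I−A) = Σ_j (I−A)_1j·C_1j = (0.55)(0.7000) + (-0.10)(0.0525) + (-0.20)(0.0500) = 0.36975
adj(I−A) = Cᵀ =
  [ 0.7000   0.0700   0.2350]
  [ 0.0525   0.3750   0.2025]
  [ 0.0500   0.0050   0.5450]
(I − A)⁻¹ = adj(I−A) / det(I−A) ≈
  [   1.8932     0.1893     0.6356]
  [   0.1420     1.0142     0.5477]
  [   0.1352     0.0135     1.4740]
x = (I − A)⁻¹ d = adj(I−A)·d / det(I−A), with det(I−A) = 0.36975:
  x_1 = (0.7000·80 + 0.0700·180 + 0.2350·440) / 0.36975 = 172.00 / 0.36975 ≈ 465.18
  x_2 = (0.0525·80 + 0.3750·180 + 0.2025·440) / 0.36975 = 160.80 / 0.36975 ≈ 434.89
  x_3 = (0.0500·80 + 0.0050·180 + 0.5450·440) / 0.36975 = 244.70 / 0.36975 ≈ 661.80

x_1 = 465.18, x_2 = 434.89, x_3 = 661.80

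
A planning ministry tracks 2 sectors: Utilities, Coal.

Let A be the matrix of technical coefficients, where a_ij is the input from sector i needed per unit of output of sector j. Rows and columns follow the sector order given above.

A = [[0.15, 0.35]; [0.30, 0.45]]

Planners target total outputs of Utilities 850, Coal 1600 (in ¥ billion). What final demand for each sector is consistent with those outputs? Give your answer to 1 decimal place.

d_1 = 162.5, d_2 = 625.0

I − A =
  [   0.85    -0.35]
  [  -0.30     0.55]
d = (I − A) x:
  d_1 = (+0.85)·850 + (-0.35)·1600 = 162.5
  d_2 = (-0.30)·850 + (+0.55)·1600 = 625.0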